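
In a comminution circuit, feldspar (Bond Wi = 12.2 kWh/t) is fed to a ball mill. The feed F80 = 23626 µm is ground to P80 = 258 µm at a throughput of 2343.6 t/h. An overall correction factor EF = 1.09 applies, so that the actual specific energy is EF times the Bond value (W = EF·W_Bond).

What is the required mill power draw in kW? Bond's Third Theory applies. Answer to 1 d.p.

W = 10 Wi / √P80 − 10 Wi / √F80
W = 10·12.2·(1/√258 − 1/√23626) = 10·12.2·(0.055751) = 6.8017 kWh/t
Apply correction: 6.8017 × 1.09 = 7.4138 kWh/t
Mill draw = 7.4138 × 2343.6 = 17375.0 kW

P = 17375.0 kW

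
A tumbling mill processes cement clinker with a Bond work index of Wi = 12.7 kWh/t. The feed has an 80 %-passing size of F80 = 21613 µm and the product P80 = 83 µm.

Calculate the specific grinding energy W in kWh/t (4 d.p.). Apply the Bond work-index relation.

W = 10 Wi (P80^-0.5 − F80^-0.5)
1/√83 = 0.109764;  1/√21613 = 0.006802
W = 10·12.7·(0.109764 − 0.006802) = 13.0762 kWh/t

W = 13.0762 kWh/t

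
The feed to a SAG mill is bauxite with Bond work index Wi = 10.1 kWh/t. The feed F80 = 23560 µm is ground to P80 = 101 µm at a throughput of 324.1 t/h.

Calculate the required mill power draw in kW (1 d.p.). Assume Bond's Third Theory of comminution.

P = 3043.9 kW

W = 10·Wi·(P80^(-½) − F80^(-½))
W = 10·10.1·(1/√101 − 1/√23560) = 10·10.1·(0.092989) = 9.3919 kWh/t
P = W·T = 9.3919·324.1 = 3043.9 kW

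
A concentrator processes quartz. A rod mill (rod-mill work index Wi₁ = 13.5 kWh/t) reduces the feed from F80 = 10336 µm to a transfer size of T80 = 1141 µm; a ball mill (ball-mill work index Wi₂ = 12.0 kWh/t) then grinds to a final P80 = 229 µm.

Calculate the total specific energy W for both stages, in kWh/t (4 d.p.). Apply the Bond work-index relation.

Bond: W = 10·Wi·(1/√P80 − 1/√F80)
Stage 1 (10336→1141 µm, Wi₁=13.5): W₁ = 10·13.5·(0.029604 − 0.009836) = 2.6687 kWh/t
Stage 2 (1141→229 µm, Wi₂=12.0): W₂ = 10·12.0·(0.066082 − 0.029604) = 4.3773 kWh/t
W = W₁ + W₂ = 2.6687 + 4.3773 = 7.0460 kWh/t

W = 7.0460 kWh/t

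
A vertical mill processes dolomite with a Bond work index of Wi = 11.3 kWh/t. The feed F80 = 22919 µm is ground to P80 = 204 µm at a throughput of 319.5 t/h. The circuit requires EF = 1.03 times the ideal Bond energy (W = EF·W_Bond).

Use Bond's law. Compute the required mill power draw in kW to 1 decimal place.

Bond:  W = 10 Wi (1/√P − 1/√F)
W = 10·11.3·(1/√204 − 1/√22919) = 10·11.3·(0.063409) = 7.1652 kWh/t
W_actual = 1.03 × 7.1652 = 7.3801 kWh/t
Power = W × throughput = 7.3801 kWh/t × 319.5 t/h = 2357.9 kW

P = 2357.9 kW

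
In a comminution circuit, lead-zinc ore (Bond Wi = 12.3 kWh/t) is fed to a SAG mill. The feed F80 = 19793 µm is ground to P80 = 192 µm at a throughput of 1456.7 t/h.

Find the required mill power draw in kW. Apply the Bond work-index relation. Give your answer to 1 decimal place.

P = 11657.2 kW

W = 10 Wi / √P80 − 10 Wi / √F80
W = 10·12.3·(1/√192 − 1/√19793) = 10·12.3·(0.065061) = 8.0025 kWh/t
P_mill = W·ṁ = 8.0025·1456.7 = 11657.2 kW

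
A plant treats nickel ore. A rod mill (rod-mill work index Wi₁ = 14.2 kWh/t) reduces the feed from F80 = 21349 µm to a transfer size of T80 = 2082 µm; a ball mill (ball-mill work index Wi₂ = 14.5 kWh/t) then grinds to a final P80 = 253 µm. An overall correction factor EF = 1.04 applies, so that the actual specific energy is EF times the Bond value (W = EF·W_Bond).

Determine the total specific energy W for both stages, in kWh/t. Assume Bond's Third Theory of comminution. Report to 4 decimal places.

W = 8.4016 kWh/t

W = 10 Wi (P80^-0.5 − F80^-0.5)
Stage 1 (21349→2082 µm, Wi₁=14.2): W₁ = 10·14.2·(0.021916 − 0.006844) = 2.1402 kWh/t
Stage 2 (2082→253 µm, Wi₂=14.5): W₂ = 10·14.5·(0.062869 − 0.021916) = 5.9383 kWh/t
W = W₁ + W₂ = 2.1402 + 5.9383 = 8.0785 kWh/t
W_actual = 1.04 × 8.0785 = 8.4016 kWh/t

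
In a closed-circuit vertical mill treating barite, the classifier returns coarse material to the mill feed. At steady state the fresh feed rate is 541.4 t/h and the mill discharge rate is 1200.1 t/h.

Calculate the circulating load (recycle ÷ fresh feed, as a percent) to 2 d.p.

Discharge = new feed + return, hence
R = M − F = 1200.1 − 541.4 = 658.7 t/h
CL = 100·R/F = 100·658.7/541.4 = 121.67 %

CL = 121.67 %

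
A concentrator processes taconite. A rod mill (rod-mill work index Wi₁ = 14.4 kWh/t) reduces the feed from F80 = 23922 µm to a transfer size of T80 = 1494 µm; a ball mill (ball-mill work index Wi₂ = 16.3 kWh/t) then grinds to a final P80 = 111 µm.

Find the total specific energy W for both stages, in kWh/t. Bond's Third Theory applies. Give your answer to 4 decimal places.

W = 10 Wi / √P80 − 10 Wi / √F80
Stage 1 (23922→1494 µm, Wi₁=14.4): W₁ = 10·14.4·(0.025872 − 0.006465) = 2.7945 kWh/t
Stage 2 (1494→111 µm, Wi₂=16.3): W₂ = 10·16.3·(0.094916 − 0.025872) = 11.2542 kWh/t
W = W₁ + W₂ = 2.7945 + 11.2542 = 14.0487 kWh/t

W = 14.0487 kWh/t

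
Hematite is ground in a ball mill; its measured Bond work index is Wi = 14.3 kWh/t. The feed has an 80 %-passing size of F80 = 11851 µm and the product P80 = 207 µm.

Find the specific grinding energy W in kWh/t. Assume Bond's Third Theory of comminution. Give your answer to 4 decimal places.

W_Bond = 10·Wi·(1/√P₈₀ − 1/√F₈₀)
1/√207 = 0.069505;  1/√11851 = 0.009186
W = 10·14.3·(0.069505 − 0.009186) = 8.6256 kWh/t

W = 8.6256 kWh/t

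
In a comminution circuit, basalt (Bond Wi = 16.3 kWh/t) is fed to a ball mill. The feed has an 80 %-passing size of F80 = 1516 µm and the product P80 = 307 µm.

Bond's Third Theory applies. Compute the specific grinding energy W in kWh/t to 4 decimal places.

Bond: W = 10·Wi·(1/√P80 − 1/√F80)
1/√307 = 0.057073;  1/√1516 = 0.025683
W = 10·16.3·(0.057073 − 0.025683) = 5.1165 kWh/t

W = 5.1165 kWh/t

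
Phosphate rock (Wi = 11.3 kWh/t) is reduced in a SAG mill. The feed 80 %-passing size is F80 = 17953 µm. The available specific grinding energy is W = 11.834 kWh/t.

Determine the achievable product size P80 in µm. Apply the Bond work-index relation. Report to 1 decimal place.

P80 = 79.5 µm

W = 10 Wi / √P80 − 10 Wi / √F80
⇒ 1/√P80 = W/(10 Wi) + 1/√F80
  = 11.8340/(10·11.3) + 1/√17953 = 0.104726 + 0.007463 = 0.112189
P80 = (1/0.112189)² = 8.9135² = 79.45 µm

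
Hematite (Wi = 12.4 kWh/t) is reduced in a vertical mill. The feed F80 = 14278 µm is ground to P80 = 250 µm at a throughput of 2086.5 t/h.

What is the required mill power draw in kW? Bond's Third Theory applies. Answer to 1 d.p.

P = 14198.0 kW

W = 10 Wi / √P80 − 10 Wi / √F80
W = 10·12.4·(1/√250 − 1/√14278) = 10·12.4·(0.054877) = 6.8047 kWh/t
Mill draw = 6.8047 × 2086.5 = 14198.0 kW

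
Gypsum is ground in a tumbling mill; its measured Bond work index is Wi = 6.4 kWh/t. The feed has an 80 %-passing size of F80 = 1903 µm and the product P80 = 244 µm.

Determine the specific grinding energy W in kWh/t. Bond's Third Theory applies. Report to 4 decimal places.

W = 2.6301 kWh/t

W = 10·Wi·[P80^(−½) − F80^(−½)]
1/√244 = 0.064018;  1/√1903 = 0.022923
W = 10·6.4·(0.064018 − 0.022923) = 2.6301 kWh/t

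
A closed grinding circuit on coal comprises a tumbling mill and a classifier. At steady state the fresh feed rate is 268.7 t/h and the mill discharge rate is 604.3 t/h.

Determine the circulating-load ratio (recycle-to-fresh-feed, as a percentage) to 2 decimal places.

CL = 124.90 %

M = F + R at steady state, so:
R = M − F = 604.3 − 268.7 = 335.6 t/h
CL = 100·R/F = 100·335.6/268.7 = 124.90 %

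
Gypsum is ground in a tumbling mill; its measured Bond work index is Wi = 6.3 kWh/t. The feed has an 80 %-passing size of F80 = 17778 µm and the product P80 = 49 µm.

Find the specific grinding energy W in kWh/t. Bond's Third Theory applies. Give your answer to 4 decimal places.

Bond:  W = 10 Wi (1/√P − 1/√F)
1/√49 = 0.142857;  1/√17778 = 0.007500
W = 10·6.3·(0.142857 − 0.007500) = 8.5275 kWh/t

W = 8.5275 kWh/t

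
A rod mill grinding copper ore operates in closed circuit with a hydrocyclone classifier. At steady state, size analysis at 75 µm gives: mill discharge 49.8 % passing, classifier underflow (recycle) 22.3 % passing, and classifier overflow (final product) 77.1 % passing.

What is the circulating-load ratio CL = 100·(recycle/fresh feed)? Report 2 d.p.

CL = 99.27 %

Let r = R/F. Size balance at 75 µm:
(1+r)d = ru + o → r = (o−d)/(d−u)
r = (77.1 − 49.8)/(49.8 − 22.3) = 27.3/27.5 = 0.9927
CL = 100·r = 99.27 %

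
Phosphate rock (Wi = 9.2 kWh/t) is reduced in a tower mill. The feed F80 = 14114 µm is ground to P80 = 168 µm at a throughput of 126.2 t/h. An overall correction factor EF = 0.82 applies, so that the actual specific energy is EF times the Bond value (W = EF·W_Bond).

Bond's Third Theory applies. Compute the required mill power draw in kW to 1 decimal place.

P = 654.4 kW

Bond: W = 10·Wi·(1/√P80 − 1/√F80)
W = 10·9.2·(1/√168 − 1/√14114) = 10·9.2·(0.068734) = 6.3236 kWh/t
Corrected W = EF·W_Bond = 0.82·6.3236 = 5.1853 kWh/t
P = W·T = 5.1853·126.2 = 654.4 kW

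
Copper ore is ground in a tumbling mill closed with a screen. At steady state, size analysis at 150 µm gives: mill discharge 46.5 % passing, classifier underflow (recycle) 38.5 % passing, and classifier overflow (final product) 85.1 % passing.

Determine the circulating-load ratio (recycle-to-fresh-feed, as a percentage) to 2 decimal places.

CL = 482.50 %

Mass balance on the −150 µm fraction:
Fd + Rd = Ru + Fo ⇒ R/F = (o−d)/(d−u)
r = (85.1 − 46.5)/(46.5 − 38.5) = 38.6/8.0 = 4.8250
CL = 100·r = 482.50 %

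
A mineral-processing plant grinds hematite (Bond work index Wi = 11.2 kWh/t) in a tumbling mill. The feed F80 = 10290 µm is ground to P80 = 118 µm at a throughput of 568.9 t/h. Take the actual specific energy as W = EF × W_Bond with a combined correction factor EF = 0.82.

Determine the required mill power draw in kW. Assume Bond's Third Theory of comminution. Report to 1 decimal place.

Bond:  W = 10 Wi (1/√P − 1/√F)
W = 10·11.2·(1/√118 − 1/√10290) = 10·11.2·(0.082199) = 9.2063 kWh/t
With EF = 0.82: W = 9.2063·0.82 = 7.5492 kWh/t
P_mill = W·ṁ = 7.5492·568.9 = 4294.7 kW

P = 4294.7 kW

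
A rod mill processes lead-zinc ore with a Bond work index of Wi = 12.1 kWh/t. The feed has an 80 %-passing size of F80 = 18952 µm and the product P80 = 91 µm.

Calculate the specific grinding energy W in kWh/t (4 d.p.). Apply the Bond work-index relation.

W = 10·Wi·[P80^(−½) − F80^(−½)]
1/√91 = 0.104828;  1/√18952 = 0.007264
W = 10·12.1·(0.104828 − 0.007264) = 11.8053 kWh/t

W = 11.8053 kWh/t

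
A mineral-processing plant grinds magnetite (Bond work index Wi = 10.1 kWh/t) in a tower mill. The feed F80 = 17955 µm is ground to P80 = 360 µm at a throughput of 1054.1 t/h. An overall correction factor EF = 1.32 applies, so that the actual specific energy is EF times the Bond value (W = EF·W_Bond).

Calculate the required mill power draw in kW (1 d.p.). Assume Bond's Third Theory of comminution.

P = 6357.9 kW

W = 10·Wi·(P80^(-½) − F80^(-½))
W = 10·10.1·(1/√360 − 1/√17955) = 10·10.1·(0.045242) = 4.5694 kWh/t
W_actual = 1.32 × 4.5694 = 6.0316 kWh/t
P_mill = W·ṁ = 6.0316·1054.1 = 6357.9 kW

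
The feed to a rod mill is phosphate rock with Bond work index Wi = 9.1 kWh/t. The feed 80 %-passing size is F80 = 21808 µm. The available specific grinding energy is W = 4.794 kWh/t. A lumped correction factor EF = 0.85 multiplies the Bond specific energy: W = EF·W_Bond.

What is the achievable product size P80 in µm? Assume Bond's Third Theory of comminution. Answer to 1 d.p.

W = 10 Wi (1/√P80 − 1/√F80)  [Bond]
W_Bond = W / EF = 4.794 / 0.85 = 5.6400 kWh/t
P80^-0.5 = F80^-0.5 + W_Bond/(10 Wi)
  = 5.6400/(10·9.1) + 1/√21808 = 0.061978 + 0.006772 = 0.068750
P80 = (1/0.068750)² = 14.5455² = 211.57 µm

P80 = 211.6 µm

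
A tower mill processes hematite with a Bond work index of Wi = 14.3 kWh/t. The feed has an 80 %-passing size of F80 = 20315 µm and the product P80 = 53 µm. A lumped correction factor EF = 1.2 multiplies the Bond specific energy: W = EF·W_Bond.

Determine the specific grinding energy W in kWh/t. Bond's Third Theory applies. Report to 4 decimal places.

W = 22.3671 kWh/t

W = 10·Wi·[P80^(−½) − F80^(−½)]
1/√53 = 0.137361;  1/√20315 = 0.007016
W = 10·14.3·(0.137361 − 0.007016) = 18.6393 kWh/t
Corrected W = EF·W_Bond = 1.2·18.6393 = 22.3671 kWh/t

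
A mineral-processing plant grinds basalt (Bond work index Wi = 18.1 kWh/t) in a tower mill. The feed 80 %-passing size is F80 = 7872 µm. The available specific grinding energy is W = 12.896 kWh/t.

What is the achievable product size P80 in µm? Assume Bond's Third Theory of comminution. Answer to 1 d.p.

P80 = 146.9 µm

W = 10·Wi·[P80^(−½) − F80^(−½)]
⇒ 1/√P80 = W/(10 Wi) + 1/√F80
  = 12.8960/(10·18.1) + 1/√7872 = 0.071249 + 0.011271 = 0.082519
P80 = (1/0.082519)² = 12.1183² = 146.85 µm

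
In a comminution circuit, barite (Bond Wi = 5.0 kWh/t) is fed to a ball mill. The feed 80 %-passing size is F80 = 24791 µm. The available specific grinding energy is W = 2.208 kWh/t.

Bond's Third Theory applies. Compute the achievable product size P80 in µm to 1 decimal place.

P80 = 391.9 µm

W = 10 Wi (P80^-0.5 − F80^-0.5)
1/√P80 = 1/√F80 + W/(10·Wi)
  = 2.2080/(10·5.0) + 1/√24791 = 0.044160 + 0.006351 = 0.050511
P80 = (1/0.050511)² = 19.7976² = 391.95 µm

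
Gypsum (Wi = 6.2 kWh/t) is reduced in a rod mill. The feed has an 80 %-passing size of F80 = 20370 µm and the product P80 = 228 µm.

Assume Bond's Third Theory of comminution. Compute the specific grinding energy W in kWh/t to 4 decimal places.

W = 3.6716 kWh/t

W = 10·Wi·(P80^(-½) − F80^(-½))
1/√228 = 0.066227;  1/√20370 = 0.007007
W = 10·6.2·(0.066227 − 0.007007) = 3.6716 kWh/t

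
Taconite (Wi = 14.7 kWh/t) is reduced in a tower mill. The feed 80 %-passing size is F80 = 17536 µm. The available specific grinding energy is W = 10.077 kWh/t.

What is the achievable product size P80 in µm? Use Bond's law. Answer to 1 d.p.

W = 10·Wi·(P80^(-½) − F80^(-½))
1/√P80 = 1/√F80 + W/(10·Wi)
  = 10.0770/(10·14.7) + 1/√17536 = 0.068551 + 0.007552 = 0.076103
P80 = (1/0.076103)² = 13.1402² = 172.66 µm

P80 = 172.7 µm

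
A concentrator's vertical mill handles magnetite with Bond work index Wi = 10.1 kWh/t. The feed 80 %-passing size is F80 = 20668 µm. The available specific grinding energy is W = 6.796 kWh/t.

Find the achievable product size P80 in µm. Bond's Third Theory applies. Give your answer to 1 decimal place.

P80 = 181.4 µm

Bond: W = 10·Wi·(1/√P80 − 1/√F80)
P80^-0.5 = F80^-0.5 + W/(10 Wi)
  = 6.7960/(10·10.1) + 1/√20668 = 0.067287 + 0.006956 = 0.074243
P80 = (1/0.074243)² = 13.4693² = 181.42 µm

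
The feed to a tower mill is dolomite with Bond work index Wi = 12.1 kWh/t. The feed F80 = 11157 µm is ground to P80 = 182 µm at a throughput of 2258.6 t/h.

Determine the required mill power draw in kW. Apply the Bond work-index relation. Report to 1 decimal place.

P = 17670.3 kW

W = 10·Wi·(P80^(-½) − F80^(-½))
W = 10·12.1·(1/√182 − 1/√11157) = 10·12.1·(0.064658) = 7.8236 kWh/t
P_mill = W·ṁ = 7.8236·2258.6 = 17670.3 kW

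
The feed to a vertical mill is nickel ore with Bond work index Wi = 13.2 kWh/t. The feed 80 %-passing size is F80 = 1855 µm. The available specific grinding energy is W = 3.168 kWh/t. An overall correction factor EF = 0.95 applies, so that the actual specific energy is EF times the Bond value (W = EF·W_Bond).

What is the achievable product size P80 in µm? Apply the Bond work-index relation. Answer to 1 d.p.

Bond: W = 10·Wi·(1/√P80 − 1/√F80)
W_Bond = W / EF = 3.168 / 0.95 = 3.3347 kWh/t
⇒ 1/√P80 = W_Bond/(10·Wi) + 1/√F80
  = 3.3347/(10·13.2) + 1/√1855 = 0.025263 + 0.023218 = 0.048481
P80 = (1/0.048481)² = 20.6265² = 425.45 µm

P80 = 425.5 µm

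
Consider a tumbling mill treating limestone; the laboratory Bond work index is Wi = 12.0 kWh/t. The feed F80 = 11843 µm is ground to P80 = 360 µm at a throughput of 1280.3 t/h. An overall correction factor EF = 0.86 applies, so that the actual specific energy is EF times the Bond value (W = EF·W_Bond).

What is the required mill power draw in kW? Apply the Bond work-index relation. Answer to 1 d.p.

W = 10·Wi·[P80^(−½) − F80^(−½)]
W = 10·12.0·(1/√360 − 1/√11843) = 10·12.0·(0.043516) = 5.2219 kWh/t
Apply correction: 5.2219 × 0.86 = 4.4908 kWh/t
P = W·T = 4.4908·1280.3 = 5749.6 kW

P = 5749.6 kW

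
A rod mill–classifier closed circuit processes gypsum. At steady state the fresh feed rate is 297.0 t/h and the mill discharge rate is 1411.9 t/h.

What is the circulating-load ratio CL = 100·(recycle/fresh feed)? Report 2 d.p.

CL = 375.39 %

Steady state: M = F + R.
R = M − F = 1411.9 − 297.0 = 1114.9 t/h
CL = 100·R/F = 100·1114.9/297.0 = 375.39 %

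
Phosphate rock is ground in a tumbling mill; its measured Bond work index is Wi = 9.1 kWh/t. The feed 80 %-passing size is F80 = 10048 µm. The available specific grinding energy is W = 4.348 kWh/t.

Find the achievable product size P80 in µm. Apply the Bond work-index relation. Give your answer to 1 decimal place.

P80 = 299.8 µm

W = 10 Wi (P80^-0.5 − F80^-0.5)
1/√P80 = 1/√F80 + W/(10·Wi)
  = 4.3480/(10·9.1) + 1/√10048 = 0.047780 + 0.009976 = 0.057756
P80 = (1/0.057756)² = 17.3141² = 299.78 µm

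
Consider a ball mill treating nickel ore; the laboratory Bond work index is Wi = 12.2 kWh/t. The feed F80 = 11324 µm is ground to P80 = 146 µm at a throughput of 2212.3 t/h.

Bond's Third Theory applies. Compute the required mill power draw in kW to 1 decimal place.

P = 19800.8 kW

W = 10·Wi·(P80^(-½) − F80^(-½))
W = 10·12.2·(1/√146 − 1/√11324) = 10·12.2·(0.073363) = 8.9503 kWh/t
Mill draw = 8.9503 × 2212.3 = 19800.8 kW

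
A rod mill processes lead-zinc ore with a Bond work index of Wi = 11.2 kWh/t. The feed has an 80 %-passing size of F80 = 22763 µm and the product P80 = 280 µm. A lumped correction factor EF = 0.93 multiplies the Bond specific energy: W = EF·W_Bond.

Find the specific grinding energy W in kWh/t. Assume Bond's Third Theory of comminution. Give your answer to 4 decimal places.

W = 10 Wi (1/√P80 − 1/√F80)  [Bond]
1/√280 = 0.059761;  1/√22763 = 0.006628
W = 10·11.2·(0.059761 − 0.006628) = 5.9509 kWh/t
Corrected W = EF·W_Bond = 0.93·5.9509 = 5.5344 kWh/t

W = 5.5344 kWh/t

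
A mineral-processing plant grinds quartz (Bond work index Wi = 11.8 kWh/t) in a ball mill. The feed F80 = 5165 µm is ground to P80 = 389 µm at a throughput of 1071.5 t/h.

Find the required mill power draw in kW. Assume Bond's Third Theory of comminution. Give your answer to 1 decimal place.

W = 10 Wi / √P80 − 10 Wi / √F80
W = 10·11.8·(1/√389 − 1/√5165) = 10·11.8·(0.036788) = 4.3409 kWh/t
Mill draw = 4.3409 × 1071.5 = 4651.3 kW

P = 4651.3 kW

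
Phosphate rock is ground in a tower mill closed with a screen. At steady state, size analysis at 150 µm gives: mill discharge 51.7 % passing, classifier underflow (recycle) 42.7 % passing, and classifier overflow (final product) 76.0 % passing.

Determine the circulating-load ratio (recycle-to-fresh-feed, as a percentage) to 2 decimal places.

CL = 270.00 %

Two-product formula at 150 µm:
(1+r)d = ru + o → r = (o−d)/(d−u)
r = (76.0 − 51.7)/(51.7 − 42.7) = 24.3/9.0 = 2.7000
CL = 100·r = 270.00 %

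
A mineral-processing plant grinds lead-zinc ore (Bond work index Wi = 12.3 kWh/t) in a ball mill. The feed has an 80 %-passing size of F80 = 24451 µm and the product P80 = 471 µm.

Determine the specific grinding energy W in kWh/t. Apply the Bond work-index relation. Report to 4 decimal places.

W = 10 Wi / √P80 − 10 Wi / √F80
1/√471 = 0.046078;  1/√24451 = 0.006395
W = 10·12.3·(0.046078 − 0.006395) = 4.8809 kWh/t

W = 4.8809 kWh/t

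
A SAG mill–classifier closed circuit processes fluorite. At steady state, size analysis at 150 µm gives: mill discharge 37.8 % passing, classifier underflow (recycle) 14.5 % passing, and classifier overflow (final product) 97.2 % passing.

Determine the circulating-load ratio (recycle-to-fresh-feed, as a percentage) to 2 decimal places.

Balance %-passing 150 µm (r = R/F):
r = (o − d)/(d − u)
r = (97.2 − 37.8)/(37.8 − 14.5) = 59.4/23.3 = 2.5494
CL = 100·r = 254.94 %

CL = 254.94 %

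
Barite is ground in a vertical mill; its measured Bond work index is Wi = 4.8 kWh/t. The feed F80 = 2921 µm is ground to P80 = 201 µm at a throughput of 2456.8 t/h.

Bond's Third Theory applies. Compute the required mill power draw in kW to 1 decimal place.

W = 10 Wi / √P80 − 10 Wi / √F80
W = 10·4.8·(1/√201 − 1/√2921) = 10·4.8·(0.052032) = 2.4975 kWh/t
Mill draw = 2.4975 × 2456.8 = 6135.9 kW

P = 6135.9 kW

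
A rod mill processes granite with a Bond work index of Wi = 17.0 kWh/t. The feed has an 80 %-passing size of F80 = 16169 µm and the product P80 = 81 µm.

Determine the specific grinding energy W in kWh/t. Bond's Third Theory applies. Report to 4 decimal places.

W = 17.5520 kWh/t

Bond:  W = 10 Wi (1/√P − 1/√F)
1/√81 = 0.111111;  1/√16169 = 0.007864
W = 10·17.0·(0.111111 − 0.007864) = 17.5520 kWh/t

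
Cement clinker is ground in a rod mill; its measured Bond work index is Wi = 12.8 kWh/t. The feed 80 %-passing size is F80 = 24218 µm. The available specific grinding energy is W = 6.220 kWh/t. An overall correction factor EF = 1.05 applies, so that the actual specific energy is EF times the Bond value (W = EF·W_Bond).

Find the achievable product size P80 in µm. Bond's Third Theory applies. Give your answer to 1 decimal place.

P80 = 360.0 µm

W = 10·Wi·(P80^(-½) − F80^(-½))
W_Bond = W / EF = 6.220 / 1.05 = 5.9238 kWh/t
⇒ 1/√P80 = W_Bond/(10 Wi) + 1/√F80
  = 5.9238/(10·12.8) + 1/√24218 = 0.046280 + 0.006426 = 0.052706
P80 = (1/0.052706)² = 18.9733² = 359.99 µm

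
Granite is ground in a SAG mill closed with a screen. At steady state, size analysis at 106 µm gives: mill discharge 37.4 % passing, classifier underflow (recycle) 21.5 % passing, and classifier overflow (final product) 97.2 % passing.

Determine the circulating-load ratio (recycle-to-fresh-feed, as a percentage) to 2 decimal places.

Balance %-passing 106 µm (r = R/F):
(1+r)·d = r·u + o ⇒ r = (o−d)/(d−u)
r = (97.2 − 37.4)/(37.4 − 21.5) = 59.8/15.9 = 3.7610
CL = 100·r = 376.10 %

CL = 376.10 %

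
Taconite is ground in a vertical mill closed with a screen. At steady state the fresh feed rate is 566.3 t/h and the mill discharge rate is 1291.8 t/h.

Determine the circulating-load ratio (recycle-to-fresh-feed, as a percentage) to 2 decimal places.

CL = 128.11 %

M = F + R at steady state, so:
R = M − F = 1291.8 − 566.3 = 725.5 t/h
CL = 100·R/F = 100·725.5/566.3 = 128.11 %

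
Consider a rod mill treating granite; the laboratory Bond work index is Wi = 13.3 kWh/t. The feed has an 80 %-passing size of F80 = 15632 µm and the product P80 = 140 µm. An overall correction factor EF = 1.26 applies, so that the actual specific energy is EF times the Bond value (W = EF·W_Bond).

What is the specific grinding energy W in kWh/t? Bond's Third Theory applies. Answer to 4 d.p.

W = 12.8228 kWh/t

W = 10·Wi·[P80^(−½) − F80^(−½)]
1/√140 = 0.084515;  1/√15632 = 0.007998
W = 10·13.3·(0.084515 − 0.007998) = 10.1768 kWh/t
Corrected W = EF·W_Bond = 1.26·10.1768 = 12.8228 kWh/t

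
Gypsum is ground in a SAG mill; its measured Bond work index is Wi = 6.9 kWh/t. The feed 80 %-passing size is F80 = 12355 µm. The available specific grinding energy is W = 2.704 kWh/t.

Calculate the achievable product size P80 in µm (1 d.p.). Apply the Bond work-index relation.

W_Bond = 10·Wi·(1/√P₈₀ − 1/√F₈₀)
⇒ 1/√P80 = W/(10 Wi) + 1/√F80
  = 2.7040/(10·6.9) + 1/√12355 = 0.039188 + 0.008997 = 0.048185
P80 = (1/0.048185)² = 20.7533² = 430.70 µm

P80 = 430.7 µm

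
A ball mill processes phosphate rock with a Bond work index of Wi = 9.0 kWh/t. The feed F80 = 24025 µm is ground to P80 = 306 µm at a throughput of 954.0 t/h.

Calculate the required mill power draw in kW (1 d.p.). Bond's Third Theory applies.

W = 10·Wi·[P80^(−½) − F80^(−½)]
W = 10·9.0·(1/√306 − 1/√24025) = 10·9.0·(0.050715) = 4.5643 kWh/t
P = W·T = 4.5643·954.0 = 4354.4 kW

P = 4354.4 kW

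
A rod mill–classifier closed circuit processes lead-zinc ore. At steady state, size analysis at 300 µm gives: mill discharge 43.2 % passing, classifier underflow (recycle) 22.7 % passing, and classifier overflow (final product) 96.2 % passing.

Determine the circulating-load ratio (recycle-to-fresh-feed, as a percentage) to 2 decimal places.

Mass balance on the −300 µm fraction:
d + r·d = r·u + o → r(d−u) = o−d
r = (96.2 − 43.2)/(43.2 − 22.7) = 53.0/20.5 = 2.5854
CL = 100·r = 258.54 %

CL = 258.54 %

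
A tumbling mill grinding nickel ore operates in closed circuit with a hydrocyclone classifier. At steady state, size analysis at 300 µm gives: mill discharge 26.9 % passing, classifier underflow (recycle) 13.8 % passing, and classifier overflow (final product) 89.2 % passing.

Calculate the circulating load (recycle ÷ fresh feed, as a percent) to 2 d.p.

CL = 475.57 %

Classifier node, passing 300 µm:
d + r·d = r·u + o → r(d−u) = o−d
r = (89.2 − 26.9)/(26.9 − 13.8) = 62.3/13.1 = 4.7557
CL = 100·r = 475.57 %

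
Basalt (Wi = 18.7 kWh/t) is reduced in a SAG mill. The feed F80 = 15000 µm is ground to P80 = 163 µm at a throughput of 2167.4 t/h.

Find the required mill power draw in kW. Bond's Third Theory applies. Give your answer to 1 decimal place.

P = 28436.6 kW

W = 10 Wi (P80^-0.5 − F80^-0.5)
W = 10·18.7·(1/√163 − 1/√15000) = 10·18.7·(0.070161) = 13.1201 kWh/t
Mill draw = 13.1201 × 2167.4 = 28436.6 kW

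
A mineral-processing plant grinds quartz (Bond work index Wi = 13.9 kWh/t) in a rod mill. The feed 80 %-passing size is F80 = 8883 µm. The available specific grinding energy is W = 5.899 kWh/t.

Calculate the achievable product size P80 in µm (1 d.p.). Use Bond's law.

P80 = 355.3 µm

Bond: W = 10·Wi·(1/√P80 − 1/√F80)
⇒ 1/√P80 = W/(10·Wi) + 1/√F80
  = 5.8990/(10·13.9) + 1/√8883 = 0.042439 + 0.010610 = 0.053049
P80 = (1/0.053049)² = 18.8505² = 355.34 µm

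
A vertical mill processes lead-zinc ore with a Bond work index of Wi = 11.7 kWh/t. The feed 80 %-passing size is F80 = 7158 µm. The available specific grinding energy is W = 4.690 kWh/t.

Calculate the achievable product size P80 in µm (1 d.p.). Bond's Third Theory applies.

W = 10 Wi (1/√P80 − 1/√F80)  [Bond]
P80^-0.5 = F80^-0.5 + W/(10 Wi)
  = 4.6900/(10·11.7) + 1/√7158 = 0.040085 + 0.011820 = 0.051905
P80 = (1/0.051905)² = 19.2659² = 371.18 µm

P80 = 371.2 µm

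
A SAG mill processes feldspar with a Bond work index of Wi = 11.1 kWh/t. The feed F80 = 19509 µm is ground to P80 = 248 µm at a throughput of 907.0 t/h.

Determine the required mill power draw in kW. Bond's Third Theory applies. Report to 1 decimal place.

P = 5672.2 kW

Bond: W = 10·Wi·(1/√P80 − 1/√F80)
W = 10·11.1·(1/√248 − 1/√19509) = 10·11.1·(0.056341) = 6.2538 kWh/t
Power = W × throughput = 6.2538 kWh/t × 907.0 t/h = 5672.2 kW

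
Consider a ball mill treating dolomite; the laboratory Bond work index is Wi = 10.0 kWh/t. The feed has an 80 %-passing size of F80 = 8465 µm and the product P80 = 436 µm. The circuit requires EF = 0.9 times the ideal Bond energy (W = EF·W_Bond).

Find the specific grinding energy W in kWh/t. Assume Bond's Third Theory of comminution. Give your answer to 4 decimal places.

Bond: W = 10·Wi·(1/√P80 − 1/√F80)
1/√436 = 0.047891;  1/√8465 = 0.010869
W = 10·10.0·(0.047891 − 0.010869) = 3.7022 kWh/t
Apply correction: 3.7022 × 0.9 = 3.3320 kWh/t

W = 3.3320 kWh/t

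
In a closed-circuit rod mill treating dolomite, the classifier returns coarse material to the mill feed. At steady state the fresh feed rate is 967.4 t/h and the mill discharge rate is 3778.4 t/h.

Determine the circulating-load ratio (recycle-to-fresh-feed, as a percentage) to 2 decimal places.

CL = 290.57 %

M = F + R at steady state, so:
R = M − F = 3778.4 − 967.4 = 2811.0 t/h
CL = 100·R/F = 100·2811.0/967.4 = 290.57 %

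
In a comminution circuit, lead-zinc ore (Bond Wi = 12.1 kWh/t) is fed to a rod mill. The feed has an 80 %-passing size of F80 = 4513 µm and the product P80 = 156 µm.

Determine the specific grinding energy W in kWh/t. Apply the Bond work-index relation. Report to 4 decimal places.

W = 7.8866 kWh/t

W = 10·Wi·[P80^(−½) − F80^(−½)]
1/√156 = 0.080064;  1/√4513 = 0.014886
W = 10·12.1·(0.080064 − 0.014886) = 7.8866 kWh/t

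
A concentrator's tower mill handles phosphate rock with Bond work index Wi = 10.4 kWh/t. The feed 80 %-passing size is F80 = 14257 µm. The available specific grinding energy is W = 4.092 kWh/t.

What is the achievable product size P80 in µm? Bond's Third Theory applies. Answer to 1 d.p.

W = 10 Wi (1/√P80 − 1/√F80)  [Bond]
P80^-0.5 = F80^-0.5 + W/(10 Wi)
  = 4.0920/(10·10.4) + 1/√14257 = 0.039346 + 0.008375 = 0.047721
P80 = (1/0.047721)² = 20.9551² = 439.11 µm

P80 = 439.1 µm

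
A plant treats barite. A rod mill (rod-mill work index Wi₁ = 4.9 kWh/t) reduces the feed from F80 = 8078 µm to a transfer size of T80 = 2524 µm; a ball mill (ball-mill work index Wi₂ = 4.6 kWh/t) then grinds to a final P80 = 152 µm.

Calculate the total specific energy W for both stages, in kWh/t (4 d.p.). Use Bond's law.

W = 10 Wi (1/√P80 − 1/√F80)  [Bond]
Stage 1 (8078→2524 µm, Wi₁=4.9): W₁ = 10·4.9·(0.019905 − 0.011126) = 0.4301 kWh/t
Stage 2 (2524→152 µm, Wi₂=4.6): W₂ = 10·4.6·(0.081111 − 0.019905) = 2.8155 kWh/t
W = W₁ + W₂ = 0.4301 + 2.8155 = 3.2456 kWh/t

W = 3.2456 kWh/t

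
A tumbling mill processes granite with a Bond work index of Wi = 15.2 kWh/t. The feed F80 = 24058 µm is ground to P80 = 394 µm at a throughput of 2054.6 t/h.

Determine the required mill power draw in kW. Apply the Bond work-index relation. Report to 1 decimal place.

W = 10 Wi (1/√P80 − 1/√F80)  [Bond]
W = 10·15.2·(1/√394 − 1/√24058) = 10·15.2·(0.043932) = 6.6777 kWh/t
P_mill = W·ṁ = 6.6777·2054.6 = 13720.0 kW

P = 13720.0 kW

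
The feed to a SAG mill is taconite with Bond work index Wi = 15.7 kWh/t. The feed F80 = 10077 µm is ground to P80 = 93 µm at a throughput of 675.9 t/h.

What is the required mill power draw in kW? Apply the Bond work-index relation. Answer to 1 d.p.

P = 9946.6 kW

Bond:  W = 10 Wi (1/√P − 1/√F)
W = 10·15.7·(1/√93 − 1/√10077) = 10·15.7·(0.093733) = 14.7162 kWh/t
Mill draw = 14.7162 × 675.9 = 9946.6 kW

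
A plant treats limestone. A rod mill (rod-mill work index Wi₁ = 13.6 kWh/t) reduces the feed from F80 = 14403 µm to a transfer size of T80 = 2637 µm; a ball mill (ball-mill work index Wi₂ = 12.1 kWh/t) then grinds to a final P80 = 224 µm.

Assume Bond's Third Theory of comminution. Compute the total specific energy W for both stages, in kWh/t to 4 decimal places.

W = 7.2435 kWh/t

W = 10·Wi·(P80^(-½) − F80^(-½))
Stage 1 (14403→2637 µm, Wi₁=13.6): W₁ = 10·13.6·(0.019474 − 0.008332) = 1.5152 kWh/t
Stage 2 (2637→224 µm, Wi₂=12.1): W₂ = 10·12.1·(0.066815 − 0.019474) = 5.7284 kWh/t
W = W₁ + W₂ = 1.5152 + 5.7284 = 7.2435 kWh/t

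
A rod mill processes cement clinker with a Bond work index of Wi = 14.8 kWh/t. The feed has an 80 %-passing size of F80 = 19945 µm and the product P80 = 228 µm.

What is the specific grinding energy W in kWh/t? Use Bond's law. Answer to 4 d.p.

W_Bond = 10·Wi·(1/√P₈₀ − 1/√F₈₀)
1/√228 = 0.066227;  1/√19945 = 0.007081
W = 10·14.8·(0.066227 − 0.007081) = 8.7536 kWh/t

W = 8.7536 kWh/t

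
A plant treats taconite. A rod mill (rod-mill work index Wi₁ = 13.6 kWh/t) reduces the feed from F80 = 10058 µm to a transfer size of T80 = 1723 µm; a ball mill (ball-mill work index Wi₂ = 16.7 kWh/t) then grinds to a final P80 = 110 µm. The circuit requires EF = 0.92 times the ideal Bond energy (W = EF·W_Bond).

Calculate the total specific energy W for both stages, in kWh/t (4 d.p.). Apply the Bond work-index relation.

W = 12.7143 kWh/t

W = 10·Wi·(P80^(-½) − F80^(-½))
Stage 1 (10058→1723 µm, Wi₁=13.6): W₁ = 10·13.6·(0.024091 − 0.009971) = 1.9203 kWh/t
Stage 2 (1723→110 µm, Wi₂=16.7): W₂ = 10·16.7·(0.095346 − 0.024091) = 11.8996 kWh/t
W = W₁ + W₂ = 1.9203 + 11.8996 = 13.8199 kWh/t
With EF = 0.92: W = 13.8199·0.92 = 12.7143 kWh/t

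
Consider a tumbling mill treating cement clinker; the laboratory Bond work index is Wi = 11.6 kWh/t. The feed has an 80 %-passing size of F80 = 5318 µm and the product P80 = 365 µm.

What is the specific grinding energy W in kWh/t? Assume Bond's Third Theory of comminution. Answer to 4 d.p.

W = 10 Wi / √P80 − 10 Wi / √F80
1/√365 = 0.052342;  1/√5318 = 0.013713
W = 10·11.6·(0.052342 − 0.013713) = 4.4810 kWh/t

W = 4.4810 kWh/t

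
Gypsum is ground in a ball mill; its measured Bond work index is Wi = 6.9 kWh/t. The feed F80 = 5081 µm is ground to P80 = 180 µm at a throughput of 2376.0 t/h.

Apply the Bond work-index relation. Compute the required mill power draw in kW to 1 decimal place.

P = 9919.7 kW

W = 10 Wi (1/√P80 − 1/√F80)  [Bond]
W = 10·6.9·(1/√180 − 1/√5081) = 10·6.9·(0.060507) = 4.1750 kWh/t
Power = W × throughput = 4.1750 kWh/t × 2376.0 t/h = 9919.7 kW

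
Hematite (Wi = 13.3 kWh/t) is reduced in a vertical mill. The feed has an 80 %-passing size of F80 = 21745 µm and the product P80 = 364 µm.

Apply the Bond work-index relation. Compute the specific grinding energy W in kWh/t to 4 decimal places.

W = 10 Wi / √P80 − 10 Wi / √F80
1/√364 = 0.052414;  1/√21745 = 0.006781
W = 10·13.3·(0.052414 − 0.006781) = 6.0692 kWh/t

W = 6.0692 kWh/t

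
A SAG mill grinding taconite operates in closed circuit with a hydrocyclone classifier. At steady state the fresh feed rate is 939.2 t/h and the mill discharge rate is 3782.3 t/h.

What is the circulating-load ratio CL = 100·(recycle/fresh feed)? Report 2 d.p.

Mill node: discharge = fresh + recycle.
R = M − F = 3782.3 − 939.2 = 2843.1 t/h
CL = 100·R/F = 100·2843.1/939.2 = 302.72 %

CL = 302.72 %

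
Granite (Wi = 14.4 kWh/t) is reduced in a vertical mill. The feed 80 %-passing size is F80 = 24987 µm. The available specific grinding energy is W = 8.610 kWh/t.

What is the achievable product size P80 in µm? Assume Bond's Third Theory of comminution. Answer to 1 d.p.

P80 = 228.8 µm

W = 10 Wi (1/√P80 − 1/√F80)  [Bond]
P80^(−½) = W/(10 Wi) + F80^(−½)
  = 8.6100/(10·14.4) + 1/√24987 = 0.059792 + 0.006326 = 0.066118
P80 = (1/0.066118)² = 15.1245² = 228.75 µm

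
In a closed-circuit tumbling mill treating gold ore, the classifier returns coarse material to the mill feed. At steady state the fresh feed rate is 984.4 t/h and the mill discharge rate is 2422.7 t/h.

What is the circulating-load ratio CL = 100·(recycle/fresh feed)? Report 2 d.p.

CL = 146.11 %

M = F + R at steady state, so:
R = M − F = 2422.7 − 984.4 = 1438.3 t/h
CL = 100·R/F = 100·1438.3/984.4 = 146.11 %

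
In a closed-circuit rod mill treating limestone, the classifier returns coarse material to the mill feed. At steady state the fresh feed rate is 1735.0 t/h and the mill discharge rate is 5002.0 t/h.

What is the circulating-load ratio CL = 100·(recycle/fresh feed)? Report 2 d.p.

Discharge = new feed + return, hence
R = M − F = 5002.0 − 1735.0 = 3267.0 t/h
CL = 100·R/F = 100·3267.0/1735.0 = 188.30 %

CL = 188.30 %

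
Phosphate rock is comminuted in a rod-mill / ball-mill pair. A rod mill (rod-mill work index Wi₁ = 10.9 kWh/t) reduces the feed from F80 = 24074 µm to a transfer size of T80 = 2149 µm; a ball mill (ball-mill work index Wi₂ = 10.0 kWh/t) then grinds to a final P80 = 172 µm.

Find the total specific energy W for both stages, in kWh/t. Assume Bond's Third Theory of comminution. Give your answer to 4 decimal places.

Bond: W = 10·Wi·(1/√P80 − 1/√F80)
Stage 1 (24074→2149 µm, Wi₁=10.9): W₁ = 10·10.9·(0.021572 − 0.006445) = 1.6488 kWh/t
Stage 2 (2149→172 µm, Wi₂=10.0): W₂ = 10·10.0·(0.076249 − 0.021572) = 5.4678 kWh/t
W = W₁ + W₂ = 1.6488 + 5.4678 = 7.1166 kWh/t

W = 7.1166 kWh/t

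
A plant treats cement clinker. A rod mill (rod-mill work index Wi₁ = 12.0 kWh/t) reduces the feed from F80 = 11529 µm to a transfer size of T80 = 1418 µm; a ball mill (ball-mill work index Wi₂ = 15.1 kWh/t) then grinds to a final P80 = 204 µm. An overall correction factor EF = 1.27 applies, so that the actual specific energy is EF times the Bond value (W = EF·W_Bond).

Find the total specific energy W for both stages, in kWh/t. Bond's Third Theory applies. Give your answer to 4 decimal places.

W = 10 Wi (1/√P80 − 1/√F80)  [Bond]
Stage 1 (11529→1418 µm, Wi₁=12.0): W₁ = 10·12.0·(0.026556 − 0.009313) = 2.0691 kWh/t
Stage 2 (1418→204 µm, Wi₂=15.1): W₂ = 10·15.1·(0.070014 − 0.026556) = 6.5622 kWh/t
W = W₁ + W₂ = 2.0691 + 6.5622 = 8.6313 kWh/t
Apply correction: 8.6313 × 1.27 = 10.9617 kWh/t

W = 10.9617 kWh/t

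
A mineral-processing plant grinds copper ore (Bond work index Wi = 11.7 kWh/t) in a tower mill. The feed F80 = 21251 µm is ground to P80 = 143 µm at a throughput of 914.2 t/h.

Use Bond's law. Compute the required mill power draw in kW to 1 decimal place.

Bond:  W = 10 Wi (1/√P − 1/√F)
W = 10·11.7·(1/√143 − 1/√21251) = 10·11.7·(0.076764) = 8.9814 kWh/t
P = W·T = 8.9814·914.2 = 8210.8 kW

P = 8210.8 kW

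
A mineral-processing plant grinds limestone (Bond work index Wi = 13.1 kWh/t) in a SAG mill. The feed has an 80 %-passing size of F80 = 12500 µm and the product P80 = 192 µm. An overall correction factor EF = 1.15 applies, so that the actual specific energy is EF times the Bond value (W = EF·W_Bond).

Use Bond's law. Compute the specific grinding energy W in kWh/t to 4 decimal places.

W = 10·Wi·(P80^(-½) − F80^(-½))
1/√192 = 0.072169;  1/√12500 = 0.008944
W = 10·13.1·(0.072169 − 0.008944) = 8.2824 kWh/t
Corrected W = EF·W_Bond = 1.15·8.2824 = 9.5248 kWh/t

W = 9.5248 kWh/t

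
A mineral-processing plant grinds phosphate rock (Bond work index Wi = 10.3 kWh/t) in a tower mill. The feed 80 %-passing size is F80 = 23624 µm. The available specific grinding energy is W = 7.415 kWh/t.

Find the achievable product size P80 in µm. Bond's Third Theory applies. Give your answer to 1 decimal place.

W = 10 Wi / √P80 − 10 Wi / √F80
P80^(−½) = W/(10 Wi) + F80^(−½)
  = 7.4150/(10·10.3) + 1/√23624 = 0.071990 + 0.006506 = 0.078496
P80 = (1/0.078496)² = 12.7394² = 162.29 µm

P80 = 162.3 µm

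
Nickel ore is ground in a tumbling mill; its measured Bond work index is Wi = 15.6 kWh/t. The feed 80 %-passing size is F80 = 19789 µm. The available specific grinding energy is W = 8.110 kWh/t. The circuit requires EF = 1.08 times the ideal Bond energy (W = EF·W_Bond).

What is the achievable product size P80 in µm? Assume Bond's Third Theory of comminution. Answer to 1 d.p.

P80 = 327.7 µm

Bond: W = 10·Wi·(1/√P80 − 1/√F80)
W_Bond = W / EF = 8.110 / 1.08 = 7.5093 kWh/t
⇒ 1/√P80 = W_Bond/(10 Wi) + 1/√F80
  = 7.5093/(10·15.6) + 1/√19789 = 0.048136 + 0.007109 = 0.055245
P80 = (1/0.055245)² = 18.1012² = 327.65 µm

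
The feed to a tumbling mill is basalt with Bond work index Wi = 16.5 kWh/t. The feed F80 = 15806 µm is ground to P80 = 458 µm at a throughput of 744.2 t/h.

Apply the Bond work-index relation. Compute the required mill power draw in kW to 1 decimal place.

P = 4761.0 kW

W = 10 Wi / √P80 − 10 Wi / √F80
W = 10·16.5·(1/√458 − 1/√15806) = 10·16.5·(0.038773) = 6.3975 kWh/t
P = W·T = 6.3975·744.2 = 4761.0 kW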